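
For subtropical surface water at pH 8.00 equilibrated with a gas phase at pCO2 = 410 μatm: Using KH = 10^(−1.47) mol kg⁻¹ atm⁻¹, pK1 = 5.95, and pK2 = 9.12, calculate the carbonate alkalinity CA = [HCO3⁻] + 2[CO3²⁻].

[CO2*] = KH · pCO2 = 10^(−1.47) × 410×10^-6 = 1.389×10^-5 mol/kg
α₀ = 1/(1 + K1/[H⁺] + K1K2/[H⁺]²) = 1/(1 + 10^+2.05 + 10^+0.93) = 0.008216
DIC = [CO2*]/α₀ = 1.389×10^-5 / 0.008216 = 1.691 mmol/kg
CA = (α₁ + 2α₂)·DIC = (0.9219 + 2×0.06993) × 1.691 = 1.80 mmol/kg

CA = 1.80 mmol/kg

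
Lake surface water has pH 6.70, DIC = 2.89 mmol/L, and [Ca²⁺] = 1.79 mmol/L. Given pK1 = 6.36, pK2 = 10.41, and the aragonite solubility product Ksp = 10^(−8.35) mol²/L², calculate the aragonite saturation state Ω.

α₂ = 1 / (1 + [H⁺]/K2 + [H⁺]²/(K1K2)) = 1 / (1 + 10^+3.71 + 10^+3.37)
   = 1 / (1 + 5128.6 + 2344.2) = 1/7473.8 = 0.0001338
[CO3²⁻] = α₂ × DIC = 0.0001338 × 2.89 = 0.0003867 mmol/L = 0.3867 μmol/L
Ksp = 10^(−8.35) = 4.467×10^-9
Ω = [Ca²⁺][CO3²⁻]/Ksp = (1.79×10^-3)(3.867×10^-7) / 4.467×10^-9 = 0.155

Ω = 0.155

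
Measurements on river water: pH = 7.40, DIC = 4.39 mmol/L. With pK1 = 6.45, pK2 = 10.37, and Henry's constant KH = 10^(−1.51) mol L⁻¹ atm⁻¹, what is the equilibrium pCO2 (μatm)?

α₀ = 1 / (1 + K1/[H⁺] + K1K2/[H⁺]²) = 1 / (1 + 10^+0.95 + 10^-2.02)
   = 1 / (1 + 8.9125 + 0.0095499) = 1/9.9221 = 0.1008
[CO2*] = α₀ × DIC = 0.1008 × 4.39 = 0.4424 mmol/L
pCO2 = [CO2*]/KH = 4.424×10^-4 / 3.090×10^-2 = 1.43×10^4 μatm

pCO2 = 1.43×10^4 μatm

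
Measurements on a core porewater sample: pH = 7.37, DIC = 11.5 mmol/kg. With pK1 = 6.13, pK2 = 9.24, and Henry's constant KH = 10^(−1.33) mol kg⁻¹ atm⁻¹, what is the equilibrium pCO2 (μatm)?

pCO2 = 1.32×10^4 μatm

α₀ = 1 / (1 + K1/[H⁺] + K1K2/[H⁺]²) = 1 / (1 + 10^+1.24 + 10^-0.63)
   = 1 / (1 + 17.378 + 0.23442) = 1/18.612 = 0.05373
[CO2*] = α₀ × DIC = 0.05373 × 11.5 = 0.6179 mmol/kg
pCO2 = [CO2*]/KH = 6.179×10^-4 / 4.677×10^-2 = 1.32×10^4 μatm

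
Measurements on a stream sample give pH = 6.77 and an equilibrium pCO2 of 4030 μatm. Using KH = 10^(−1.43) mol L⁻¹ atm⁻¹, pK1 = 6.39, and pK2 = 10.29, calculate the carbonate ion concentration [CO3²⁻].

[CO3²⁻] = 0.108 μmol/L

[CO2*] = KH · pCO2 = 10^(−1.43) × 4030×10^-6 = 1.497×10^-4 mol/L
α₀ = 1/(1 + K1/[H⁺] + K1K2/[H⁺]²) = 1/(1 + 10^+0.38 + 10^-3.14) = 0.2942
DIC = [CO2*]/α₀ = 1.497×10^-4 / 0.2942 = 0.5090 mmol/L
[CO3²⁻] = α₂·DIC; α₂ = 0.0002131, so [CO3²⁻] = 0.0002131 × 0.5090 = 0.000108 mmol/L = 0.108 μmol/L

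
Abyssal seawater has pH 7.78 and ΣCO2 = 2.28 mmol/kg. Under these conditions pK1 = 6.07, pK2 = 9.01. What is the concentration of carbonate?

[CO3²⁻] = 0.124 mmol/kg

α₂ = 1 / (1 + [H⁺]/K2 + [H⁺]²/(K1K2)) = 1 / (1 + 10^+1.23 + 10^-0.48)
   = 1 / (1 + 16.982 + 0.33113) = 1/18.314 = 0.05460
[CO3²⁻] = α₂ × DIC = 0.05460 × 2.28 = 0.124 mmol/kg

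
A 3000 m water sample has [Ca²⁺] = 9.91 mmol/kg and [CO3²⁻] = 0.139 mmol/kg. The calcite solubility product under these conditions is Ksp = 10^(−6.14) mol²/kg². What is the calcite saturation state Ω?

Ksp = 10^(−6.14) = 7.244×10^-7
Ω = [Ca²⁺][CO3²⁻]/Ksp = (9.91×10^-3)(0.139×10^-3) / 7.244×10^-7 = 1.90

Ω = 1.90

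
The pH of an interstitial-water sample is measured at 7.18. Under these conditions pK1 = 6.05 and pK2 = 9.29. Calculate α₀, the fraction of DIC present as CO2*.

α₀ = 0.0685

α₀ = 1 / (1 + K1/[H⁺] + K1K2/[H⁺]²) = 1 / (1 + 10^+1.13 + 10^-0.98)
   = 1 / (1 + 13.490 + 0.10471) = 1/14.594 = 0.06852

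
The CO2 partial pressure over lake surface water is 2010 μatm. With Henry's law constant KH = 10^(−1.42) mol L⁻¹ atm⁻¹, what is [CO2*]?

[CO2*] = 76.4 μmol/L

KH = 10^(−1.42) = 3.802×10^-2 mol L⁻¹ atm⁻¹
[CO2*] = KH · pCO2 = 3.802×10^-2 × 2010×10^-6 atm = 7.64×10^-5 mol/L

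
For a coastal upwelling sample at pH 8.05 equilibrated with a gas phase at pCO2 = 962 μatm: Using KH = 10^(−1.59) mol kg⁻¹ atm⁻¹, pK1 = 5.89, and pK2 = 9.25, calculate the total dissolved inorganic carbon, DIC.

DIC = 3.82 mmol/kg

[CO2*] = KH · pCO2 = 10^(−1.59) × 962×10^-6 = 2.473×10^-5 mol/kg
α₀ = 1/(1 + K1/[H⁺] + K1K2/[H⁺]²) = 1/(1 + 10^+2.16 + 10^+0.96) = 0.006466
DIC = [CO2*]/α₀ = 2.473×10^-5 / 0.006466 = 3.82 mmol/kg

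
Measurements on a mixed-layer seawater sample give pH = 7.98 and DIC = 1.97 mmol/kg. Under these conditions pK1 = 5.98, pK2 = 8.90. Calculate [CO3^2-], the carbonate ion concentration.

α₂ = 1 / (1 + [H⁺]/K2 + [H⁺]²/(K1K2)) = 1 / (1 + 10^+0.92 + 10^-1.08)
   = 1 / (1 + 8.3176 + 0.083176) = 1/9.4008 = 0.1064
[CO3²⁻] = α₂ × DIC = 0.1064 × 1.97 = 0.210 mmol/kg

[CO3²⁻] = 0.210 mmol/kg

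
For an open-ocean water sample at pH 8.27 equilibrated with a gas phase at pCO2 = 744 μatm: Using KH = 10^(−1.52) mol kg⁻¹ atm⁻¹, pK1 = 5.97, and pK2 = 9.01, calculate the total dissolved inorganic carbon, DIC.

DIC = 5.32 mmol/kg

[CO2*] = KH · pCO2 = 10^(−1.52) × 744×10^-6 = 2.247×10^-5 mol/kg
α₀ = 1/(1 + K1/[H⁺] + K1K2/[H⁺]²) = 1/(1 + 10^+2.30 + 10^+1.56) = 0.004222
DIC = [CO2*]/α₀ = 2.247×10^-5 / 0.004222 = 5.32 mmol/kg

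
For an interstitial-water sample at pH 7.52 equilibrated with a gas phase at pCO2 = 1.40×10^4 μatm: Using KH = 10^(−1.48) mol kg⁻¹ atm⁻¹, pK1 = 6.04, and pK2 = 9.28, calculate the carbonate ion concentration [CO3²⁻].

[CO2*] = KH · pCO2 = 10^(−1.48) × 1.40×10^4×10^-6 = 4.636×10^-4 mol/kg
α₀ = 1/(1 + K1/[H⁺] + K1K2/[H⁺]²) = 1/(1 + 10^+1.48 + 10^-0.28) = 0.03152
DIC = [CO2*]/α₀ = 4.636×10^-4 / 0.03152 = 14.71 mmol/kg
[CO3²⁻] = α₂·DIC; α₂ = 0.01654, so [CO3²⁻] = 0.01654 × 14.71 = 0.243 mmol/kg

[CO3²⁻] = 0.243 mmol/kg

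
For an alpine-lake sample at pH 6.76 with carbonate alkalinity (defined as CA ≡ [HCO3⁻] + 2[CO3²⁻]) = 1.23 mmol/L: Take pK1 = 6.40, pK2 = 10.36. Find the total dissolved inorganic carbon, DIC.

CA = [HCO3⁻] + 2[CO3²⁻] = (α₁ + 2α₂)·DIC
At pH 6.76: [H⁺]/K1 = 10^-0.36 = 0.43652, K2/[H⁺] = 10^-3.60 = 0.00025119
α₁ = 1/(1 + 0.43652 + 0.00025119) = 1/1.4368 = 0.6960; α₂ = α₁·K2/[H⁺] = 0.0001748
α₁ + 2α₂ = 0.6964
DIC = CA / (α₁ + 2α₂) = 1.23 / 0.6964 = 1.77 mmol/L

DIC = 1.77 mmol/L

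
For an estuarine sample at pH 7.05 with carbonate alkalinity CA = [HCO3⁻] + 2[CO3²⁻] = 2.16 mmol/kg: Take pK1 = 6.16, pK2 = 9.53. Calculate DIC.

DIC = 2.43 mmol/kg

CA = [HCO3⁻] + 2[CO3²⁻] = (α₁ + 2α₂)·DIC
At pH 7.05: [H⁺]/K1 = 10^-0.89 = 0.12882, K2/[H⁺] = 10^-2.48 = 0.0033113
α₁ = 1/(1 + 0.12882 + 0.0033113) = 1/1.1321 = 0.8833; α₂ = α₁·K2/[H⁺] = 0.002925
α₁ + 2α₂ = 0.8891
DIC = CA / (α₁ + 2α₂) = 2.16 / 0.8891 = 2.43 mmol/kg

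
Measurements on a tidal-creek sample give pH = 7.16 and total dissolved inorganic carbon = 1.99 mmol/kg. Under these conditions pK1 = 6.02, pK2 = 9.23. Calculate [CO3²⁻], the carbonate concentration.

α₂ = 1 / (1 + [H⁺]/K2 + [H⁺]²/(K1K2)) = 1 / (1 + 10^+2.07 + 10^+0.93)
   = 1 / (1 + 117.49 + 8.5114) = 1/127.00 = 0.007874
[CO3²⁻] = α₂ × DIC = 0.007874 × 1.99 = 0.0157 mmol/kg = 15.7 μmol/kg

[CO3²⁻] = 15.7 μmol/kg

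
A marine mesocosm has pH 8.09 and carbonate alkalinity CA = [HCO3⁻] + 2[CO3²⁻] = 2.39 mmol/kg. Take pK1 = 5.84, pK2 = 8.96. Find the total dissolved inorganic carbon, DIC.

DIC = 2.15 mmol/kg

CA = [HCO3⁻] + 2[CO3²⁻] = (α₁ + 2α₂)·DIC
At pH 8.09: [H⁺]/K1 = 10^-2.25 = 0.0056234, K2/[H⁺] = 10^-0.87 = 0.13490
α₁ = 1/(1 + 0.0056234 + 0.13490) = 1/1.1405 = 0.8768; α₂ = α₁·K2/[H⁺] = 0.1183
α₁ + 2α₂ = 1.1133
DIC = CA / (α₁ + 2α₂) = 2.39 / 1.1133 = 2.15 mmol/kg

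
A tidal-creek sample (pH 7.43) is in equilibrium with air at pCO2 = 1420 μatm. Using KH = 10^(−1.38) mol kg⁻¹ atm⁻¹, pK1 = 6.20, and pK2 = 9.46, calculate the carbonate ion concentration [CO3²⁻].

[CO2*] = KH · pCO2 = 10^(−1.38) × 1420×10^-6 = 5.920×10^-5 mol/kg
α₀ = 1/(1 + K1/[H⁺] + K1K2/[H⁺]²) = 1/(1 + 10^+1.23 + 10^-0.80) = 0.05512
DIC = [CO2*]/α₀ = 5.920×10^-5 / 0.05512 = 1.074 mmol/kg
[CO3²⁻] = α₂·DIC; α₂ = 0.008737, so [CO3²⁻] = 0.008737 × 1.074 = 0.00938 mmol/kg = 9.38 μmol/kg

[CO3²⁻] = 9.38 μmol/kg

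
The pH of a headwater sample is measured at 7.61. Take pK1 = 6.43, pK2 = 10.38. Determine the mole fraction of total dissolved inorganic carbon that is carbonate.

α₂ = 0.00159

α₂ = 1 / (1 + [H⁺]/K2 + [H⁺]²/(K1K2)) = 1 / (1 + 10^+2.77 + 10^+1.59)
   = 1 / (1 + 588.84 + 38.905) = 1/628.75 = 0.001590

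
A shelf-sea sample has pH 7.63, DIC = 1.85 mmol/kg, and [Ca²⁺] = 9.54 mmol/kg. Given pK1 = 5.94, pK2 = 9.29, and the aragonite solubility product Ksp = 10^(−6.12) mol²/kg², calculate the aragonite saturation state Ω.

α₂ = 1 / (1 + [H⁺]/K2 + [H⁺]²/(K1K2)) = 1 / (1 + 10^+1.66 + 10^-0.03)
   = 1 / (1 + 45.709 + 0.93325) = 1/47.642 = 0.02099
[CO3²⁻] = α₂ × DIC = 0.02099 × 1.85 = 0.03883 mmol/kg
Ksp = 10^(−6.12) = 7.586×10^-7
Ω = [Ca²⁺][CO3²⁻]/Ksp = (9.54×10^-3)(3.883×10^-5) / 7.586×10^-7 = 0.488

Ω = 0.488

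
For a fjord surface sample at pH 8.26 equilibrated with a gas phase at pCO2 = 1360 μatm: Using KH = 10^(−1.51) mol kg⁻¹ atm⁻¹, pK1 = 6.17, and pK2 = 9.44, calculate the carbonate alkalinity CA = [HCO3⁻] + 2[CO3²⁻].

[CO2*] = KH · pCO2 = 10^(−1.51) × 1360×10^-6 = 4.203×10^-5 mol/kg
α₀ = 1/(1 + K1/[H⁺] + K1K2/[H⁺]²) = 1/(1 + 10^+2.09 + 10^+0.91) = 0.007567
DIC = [CO2*]/α₀ = 4.203×10^-5 / 0.007567 = 5.554 mmol/kg
CA = (α₁ + 2α₂)·DIC = (0.9309 + 2×0.06151) × 5.554 = 5.85 mmol/kg

CA = 5.85 mmol/kg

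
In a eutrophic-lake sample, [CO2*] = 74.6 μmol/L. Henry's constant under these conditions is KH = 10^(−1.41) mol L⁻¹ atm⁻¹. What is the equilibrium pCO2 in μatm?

pCO2 = 1920 μatm

KH = 10^(−1.41) = 3.890×10^-2 mol L⁻¹ atm⁻¹
pCO2 = [CO2*]/KH = 74.6×10^-6 / 3.890×10^-2 = 1.92×10^-3 atm = 1920 μatm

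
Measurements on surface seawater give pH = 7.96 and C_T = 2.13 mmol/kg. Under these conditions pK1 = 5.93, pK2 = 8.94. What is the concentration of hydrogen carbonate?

[HCO3⁻] = 1.91 mmol/kg

α₁ = 1 / (1 + [H⁺]/K1 + K2/[H⁺]) = 1 / (1 + 10^-2.03 + 10^-0.98)
   = 1 / (1 + 0.0093325 + 0.10471) = 1/1.1140 = 0.8976
[HCO3⁻] = α₁ × DIC = 0.8976 × 2.13 = 1.91 mmol/kg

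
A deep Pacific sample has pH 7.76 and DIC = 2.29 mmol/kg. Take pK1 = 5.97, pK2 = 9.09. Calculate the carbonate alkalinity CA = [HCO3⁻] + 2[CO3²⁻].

CA = 2.36 mmol/kg

CA = [HCO3⁻] + 2[CO3²⁻] = (α₁ + 2α₂)·DIC
At pH 7.76: [H⁺]/K1 = 10^-1.79 = 0.016218, K2/[H⁺] = 10^-1.33 = 0.046774
α₁ = 1/(1 + 0.016218 + 0.046774) = 1/1.0630 = 0.9407; α₂ = α₁·K2/[H⁺] = 0.04400
α₁ + 2α₂ = 1.0287
CA = 1.0287 × 2.29 = 2.36 mmol/kg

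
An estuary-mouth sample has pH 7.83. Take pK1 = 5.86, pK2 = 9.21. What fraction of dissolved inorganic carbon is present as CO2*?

α₀ = 0.0102

α₀ = 1 / (1 + K1/[H⁺] + K1K2/[H⁺]²) = 1 / (1 + 10^+1.97 + 10^+0.59)
   = 1 / (1 + 93.325 + 3.8905) = 1/98.216 = 0.01018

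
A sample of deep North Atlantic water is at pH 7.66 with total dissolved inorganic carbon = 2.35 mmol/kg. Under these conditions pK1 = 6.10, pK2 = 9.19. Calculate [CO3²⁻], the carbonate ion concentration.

α₂ = 1 / (1 + [H⁺]/K2 + [H⁺]²/(K1K2)) = 1 / (1 + 10^+1.53 + 10^-0.03)
   = 1 / (1 + 33.884 + 0.93325) = 1/35.818 = 0.02792
[CO3²⁻] = α₂ × DIC = 0.02792 × 2.35 = 0.0656 mmol/kg

[CO3²⁻] = 0.0656 mmol/kg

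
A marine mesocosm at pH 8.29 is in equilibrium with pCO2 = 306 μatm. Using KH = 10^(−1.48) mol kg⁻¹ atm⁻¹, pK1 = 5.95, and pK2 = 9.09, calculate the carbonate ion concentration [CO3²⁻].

[CO3²⁻] = 0.351 mmol/kg

[CO2*] = KH · pCO2 = 10^(−1.48) × 306×10^-6 = 1.013×10^-5 mol/kg
α₀ = 1/(1 + K1/[H⁺] + K1K2/[H⁺]²) = 1/(1 + 10^+2.34 + 10^+1.54) = 0.003930
DIC = [CO2*]/α₀ = 1.013×10^-5 / 0.003930 = 2.578 mmol/kg
[CO3²⁻] = α₂·DIC; α₂ = 0.1363, so [CO3²⁻] = 0.1363 × 2.578 = 0.351 mmol/kg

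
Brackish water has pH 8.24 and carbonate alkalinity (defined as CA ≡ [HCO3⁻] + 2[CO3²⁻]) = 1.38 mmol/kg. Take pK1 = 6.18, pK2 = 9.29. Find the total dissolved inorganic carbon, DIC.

DIC = 1.29 mmol/kg

CA = [HCO3⁻] + 2[CO3²⁻] = (α₁ + 2α₂)·DIC
At pH 8.24: [H⁺]/K1 = 10^-2.06 = 0.0087096, K2/[H⁺] = 10^-1.05 = 0.089125
α₁ = 1/(1 + 0.0087096 + 0.089125) = 1/1.0978 = 0.9109; α₂ = α₁·K2/[H⁺] = 0.08118
α₁ + 2α₂ = 1.0732
DIC = CA / (α₁ + 2α₂) = 1.38 / 1.0732 = 1.29 mmol/kg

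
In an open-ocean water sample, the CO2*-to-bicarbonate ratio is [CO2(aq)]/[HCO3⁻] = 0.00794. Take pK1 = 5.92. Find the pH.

pH = 8.02

From K1 = [H⁺][HCO3⁻]/[CO2(aq)]:  pH = pK1 − log₁₀([CO2(aq)]/[HCO3⁻])
log₁₀(0.00794) = -2.100
pH = 5.92 − (-2.100) = 8.02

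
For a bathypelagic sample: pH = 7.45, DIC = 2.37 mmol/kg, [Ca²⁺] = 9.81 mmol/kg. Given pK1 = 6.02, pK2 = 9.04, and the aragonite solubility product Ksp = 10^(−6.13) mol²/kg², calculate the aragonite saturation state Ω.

Ω = 0.758

α₂ = 1 / (1 + [H⁺]/K2 + [H⁺]²/(K1K2)) = 1 / (1 + 10^+1.59 + 10^+0.16)
   = 1 / (1 + 38.905 + 1.4454) = 1/41.350 = 0.02418
[CO3²⁻] = α₂ × DIC = 0.02418 × 2.37 = 0.05732 mmol/kg
Ksp = 10^(−6.13) = 7.413×10^-7
Ω = [Ca²⁺][CO3²⁻]/Ksp = (9.81×10^-3)(5.732×10^-5) / 7.413×10^-7 = 0.758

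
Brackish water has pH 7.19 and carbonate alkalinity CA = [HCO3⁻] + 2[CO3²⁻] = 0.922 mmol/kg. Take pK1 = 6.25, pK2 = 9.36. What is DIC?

DIC = 1.02 mmol/kg

CA = [HCO3⁻] + 2[CO3²⁻] = (α₁ + 2α₂)·DIC
At pH 7.19: [H⁺]/K1 = 10^-0.94 = 0.11482, K2/[H⁺] = 10^-2.17 = 0.0067608
α₁ = 1/(1 + 0.11482 + 0.0067608) = 1/1.1216 = 0.8916; α₂ = α₁·K2/[H⁺] = 0.006028
α₁ + 2α₂ = 0.9037
DIC = CA / (α₁ + 2α₂) = 0.922 / 0.9037 = 1.02 mmol/kg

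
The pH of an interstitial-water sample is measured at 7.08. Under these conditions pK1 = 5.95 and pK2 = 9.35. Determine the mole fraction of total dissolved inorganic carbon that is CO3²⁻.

α₂ = 0.00497

α₂ = 1 / (1 + [H⁺]/K2 + [H⁺]²/(K1K2)) = 1 / (1 + 10^+2.27 + 10^+1.14)
   = 1 / (1 + 186.21 + 13.804) = 1/201.01 = 0.004975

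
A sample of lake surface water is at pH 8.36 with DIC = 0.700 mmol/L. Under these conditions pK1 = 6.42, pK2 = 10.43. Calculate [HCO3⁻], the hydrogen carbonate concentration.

α₁ = 1 / (1 + [H⁺]/K1 + K2/[H⁺]) = 1 / (1 + 10^-1.94 + 10^-2.07)
   = 1 / (1 + 0.011482 + 0.0085114) = 1/1.0200 = 0.9804
[HCO3⁻] = α₁ × DIC = 0.9804 × 0.700 = 0.686 mmol/L

[HCO3⁻] = 0.686 mmol/L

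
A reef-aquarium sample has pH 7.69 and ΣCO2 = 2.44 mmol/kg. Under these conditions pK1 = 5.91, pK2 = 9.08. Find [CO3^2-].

[CO3²⁻] = 0.0940 mmol/kg

α₂ = 1 / (1 + [H⁺]/K2 + [H⁺]²/(K1K2)) = 1 / (1 + 10^+1.39 + 10^-0.39)
   = 1 / (1 + 24.547 + 0.40738) = 1/25.954 = 0.03853
[CO3²⁻] = α₂ × DIC = 0.03853 × 2.44 = 0.0940 mmol/kg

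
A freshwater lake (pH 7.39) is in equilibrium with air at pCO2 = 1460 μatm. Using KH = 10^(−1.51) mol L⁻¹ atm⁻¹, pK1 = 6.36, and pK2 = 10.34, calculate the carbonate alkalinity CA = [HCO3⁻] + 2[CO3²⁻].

CA = 0.485 mmol/L

[CO2*] = KH · pCO2 = 10^(−1.51) × 1460×10^-6 = 4.512×10^-5 mol/L
α₀ = 1/(1 + K1/[H⁺] + K1K2/[H⁺]²) = 1/(1 + 10^+1.03 + 10^-1.92) = 0.08527
DIC = [CO2*]/α₀ = 4.512×10^-5 / 0.08527 = 0.5291 mmol/L
CA = (α₁ + 2α₂)·DIC = (0.9137 + 2×0.001025) × 0.5291 = 0.485 mmol/L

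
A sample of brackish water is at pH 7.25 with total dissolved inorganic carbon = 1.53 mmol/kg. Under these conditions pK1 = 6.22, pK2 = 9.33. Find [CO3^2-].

α₂ = 1 / (1 + [H⁺]/K2 + [H⁺]²/(K1K2)) = 1 / (1 + 10^+2.08 + 10^+1.05)
   = 1 / (1 + 120.23 + 11.220) = 1/132.45 = 0.007550
[CO3²⁻] = α₂ × DIC = 0.007550 × 1.53 = 0.0116 mmol/kg = 11.6 μmol/kg

[CO3²⁻] = 11.6 μmol/kg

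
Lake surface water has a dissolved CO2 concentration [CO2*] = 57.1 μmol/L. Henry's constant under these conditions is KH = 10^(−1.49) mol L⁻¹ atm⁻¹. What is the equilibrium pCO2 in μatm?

KH = 10^(−1.49) = 3.236×10^-2 mol L⁻¹ atm⁻¹
pCO2 = [CO2*]/KH = 57.1×10^-6 / 3.236×10^-2 = 1.76×10^-3 atm = 1760 μatm

pCO2 = 1760 μatm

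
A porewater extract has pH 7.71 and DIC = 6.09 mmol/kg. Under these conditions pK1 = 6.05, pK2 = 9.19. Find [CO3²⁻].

α₂ = 1 / (1 + [H⁺]/K2 + [H⁺]²/(K1K2)) = 1 / (1 + 10^+1.48 + 10^-0.18)
   = 1 / (1 + 30.200 + 0.66069) = 1/31.860 = 0.03139
[CO3²⁻] = α₂ × DIC = 0.03139 × 6.09 = 0.191 mmol/kg

[CO3²⁻] = 0.191 mmol/kg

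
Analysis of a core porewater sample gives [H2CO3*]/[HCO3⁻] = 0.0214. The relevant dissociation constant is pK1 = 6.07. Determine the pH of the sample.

From K1 = [H⁺][HCO3⁻]/[H2CO3*]:  pH = pK1 − log₁₀([H2CO3*]/[HCO3⁻])
log₁₀(0.0214) = -1.670
pH = 6.07 − (-1.670) = 7.74

pH = 7.74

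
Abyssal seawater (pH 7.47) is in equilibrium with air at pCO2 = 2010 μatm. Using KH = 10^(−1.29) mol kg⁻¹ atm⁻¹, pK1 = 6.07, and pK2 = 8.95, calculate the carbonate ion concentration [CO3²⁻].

[CO3²⁻] = 0.0857 mmol/kg

[CO2*] = KH · pCO2 = 10^(−1.29) × 2010×10^-6 = 1.031×10^-4 mol/kg
α₀ = 1/(1 + K1/[H⁺] + K1K2/[H⁺]²) = 1/(1 + 10^+1.40 + 10^-0.08) = 0.03710
DIC = [CO2*]/α₀ = 1.031×10^-4 / 0.03710 = 2.778 mmol/kg
[CO3²⁻] = α₂·DIC; α₂ = 0.03086, so [CO3²⁻] = 0.03086 × 2.778 = 0.0857 mmol/kg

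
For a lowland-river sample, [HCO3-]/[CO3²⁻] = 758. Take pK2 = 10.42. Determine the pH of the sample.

From K2 = [H⁺][CO3²⁻]/[HCO3-]:  pH = pK2 − log₁₀([HCO3-]/[CO3²⁻])
log₁₀(758) = +2.880
pH = 10.42 − (+2.880) = 7.54

pH = 7.54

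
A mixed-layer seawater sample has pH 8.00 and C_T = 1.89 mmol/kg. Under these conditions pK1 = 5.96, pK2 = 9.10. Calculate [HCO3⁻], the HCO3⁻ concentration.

[HCO3⁻] = 1.74 mmol/kg

α₁ = 1 / (1 + [H⁺]/K1 + K2/[H⁺]) = 1 / (1 + 10^-2.04 + 10^-1.10)
   = 1 / (1 + 0.0091201 + 0.079433) = 1/1.0886 = 0.9187
[HCO3⁻] = α₁ × DIC = 0.9187 × 1.89 = 1.74 mmol/kg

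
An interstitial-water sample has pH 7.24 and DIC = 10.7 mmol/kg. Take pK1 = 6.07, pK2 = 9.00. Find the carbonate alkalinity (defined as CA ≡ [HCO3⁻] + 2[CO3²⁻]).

CA = 10.2 mmol/kg

CA = [HCO3⁻] + 2[CO3²⁻] = (α₁ + 2α₂)·DIC
At pH 7.24: [H⁺]/K1 = 10^-1.17 = 0.067608, K2/[H⁺] = 10^-1.76 = 0.017378
α₁ = 1/(1 + 0.067608 + 0.017378) = 1/1.0850 = 0.9217; α₂ = α₁·K2/[H⁺] = 0.01602
α₁ + 2α₂ = 0.9537
CA = 0.9537 × 10.7 = 10.2 mmol/kg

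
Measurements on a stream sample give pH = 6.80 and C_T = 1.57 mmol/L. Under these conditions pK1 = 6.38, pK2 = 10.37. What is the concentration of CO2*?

α₀ = 1 / (1 + K1/[H⁺] + K1K2/[H⁺]²) = 1 / (1 + 10^+0.42 + 10^-3.15)
   = 1 / (1 + 2.6303 + 0.00070795) = 1/3.6310 = 0.2754
[CO2*] = α₀ × DIC = 0.2754 × 1.57 = 0.432 mmol/L

[CO2*] = 0.432 mmol/L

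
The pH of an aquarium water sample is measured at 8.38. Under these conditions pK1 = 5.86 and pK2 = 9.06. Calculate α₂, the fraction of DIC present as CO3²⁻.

α₂ = 0.172

α₂ = 1 / (1 + [H⁺]/K2 + [H⁺]²/(K1K2)) = 1 / (1 + 10^+0.68 + 10^-1.84)
   = 1 / (1 + 4.7863 + 0.014454) = 1/5.8008 = 0.1724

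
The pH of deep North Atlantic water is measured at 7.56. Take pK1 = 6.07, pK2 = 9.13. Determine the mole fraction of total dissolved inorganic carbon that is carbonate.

α₂ = 1 / (1 + [H⁺]/K2 + [H⁺]²/(K1K2)) = 1 / (1 + 10^+1.57 + 10^+0.08)
   = 1 / (1 + 37.154 + 1.2023) = 1/39.356 = 0.02541

α₂ = 0.0254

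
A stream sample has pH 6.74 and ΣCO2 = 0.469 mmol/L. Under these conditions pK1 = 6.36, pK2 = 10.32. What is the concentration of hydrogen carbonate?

[HCO3⁻] = 0.331 mmol/L

α₁ = 1 / (1 + [H⁺]/K1 + K2/[H⁺]) = 1 / (1 + 10^-0.38 + 10^-3.58)
   = 1 / (1 + 0.41687 + 0.00026303) = 1/1.4171 = 0.7057
[HCO3⁻] = α₁ × DIC = 0.7057 × 0.469 = 0.331 mmol/L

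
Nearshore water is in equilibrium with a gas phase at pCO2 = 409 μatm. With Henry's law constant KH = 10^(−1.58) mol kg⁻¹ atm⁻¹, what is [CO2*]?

KH = 10^(−1.58) = 2.630×10^-2 mol kg⁻¹ atm⁻¹
[CO2*] = KH · pCO2 = 2.630×10^-2 × 409×10^-6 atm = 1.08×10^-5 mol/kg

[CO2*] = 10.8 μmol/kg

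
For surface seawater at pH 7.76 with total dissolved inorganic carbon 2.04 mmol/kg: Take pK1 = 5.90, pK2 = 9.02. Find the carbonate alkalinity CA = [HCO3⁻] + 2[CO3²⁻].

CA = 2.12 mmol/kg

CA = [HCO3⁻] + 2[CO3²⁻] = (α₁ + 2α₂)·DIC
At pH 7.76: [H⁺]/K1 = 10^-1.86 = 0.013804, K2/[H⁺] = 10^-1.26 = 0.054954
α₁ = 1/(1 + 0.013804 + 0.054954) = 1/1.0688 = 0.9357; α₂ = α₁·K2/[H⁺] = 0.05142
α₁ + 2α₂ = 1.0385
CA = 1.0385 × 2.04 = 2.12 mmol/kg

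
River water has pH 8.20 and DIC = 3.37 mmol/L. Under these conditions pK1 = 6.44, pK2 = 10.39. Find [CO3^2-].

[CO3²⁻] = 0.0213 mmol/L

α₂ = 1 / (1 + [H⁺]/K2 + [H⁺]²/(K1K2)) = 1 / (1 + 10^+2.19 + 10^+0.43)
   = 1 / (1 + 154.88 + 2.6915) = 1/158.57 = 0.006306
[CO3²⁻] = α₂ × DIC = 0.006306 × 3.37 = 0.0213 mmol/L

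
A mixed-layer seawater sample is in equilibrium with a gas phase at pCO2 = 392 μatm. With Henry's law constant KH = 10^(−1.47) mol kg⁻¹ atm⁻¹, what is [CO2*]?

[CO2*] = 13.3 μmol/kg

KH = 10^(−1.47) = 3.388×10^-2 mol kg⁻¹ atm⁻¹
[CO2*] = KH · pCO2 = 3.388×10^-2 × 392×10^-6 atm = 1.33×10^-5 mol/kg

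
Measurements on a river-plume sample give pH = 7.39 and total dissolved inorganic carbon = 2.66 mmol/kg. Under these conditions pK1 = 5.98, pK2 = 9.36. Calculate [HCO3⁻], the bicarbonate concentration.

[HCO3⁻] = 2.53 mmol/kg

α₁ = 1 / (1 + [H⁺]/K1 + K2/[H⁺]) = 1 / (1 + 10^-1.41 + 10^-1.97)
   = 1 / (1 + 0.038905 + 0.010715) = 1/1.0496 = 0.9527
[HCO3⁻] = α₁ × DIC = 0.9527 × 2.66 = 2.53 mmol/kg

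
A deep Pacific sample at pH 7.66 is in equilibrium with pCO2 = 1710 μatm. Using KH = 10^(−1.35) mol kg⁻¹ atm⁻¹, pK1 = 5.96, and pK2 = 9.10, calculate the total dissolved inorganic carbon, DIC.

DIC = 4.04 mmol/kg

[CO2*] = KH · pCO2 = 10^(−1.35) × 1710×10^-6 = 7.638×10^-5 mol/kg
α₀ = 1/(1 + K1/[H⁺] + K1K2/[H⁺]²) = 1/(1 + 10^+1.70 + 10^+0.26) = 0.01889
DIC = [CO2*]/α₀ = 7.638×10^-5 / 0.01889 = 4.04 mmol/kg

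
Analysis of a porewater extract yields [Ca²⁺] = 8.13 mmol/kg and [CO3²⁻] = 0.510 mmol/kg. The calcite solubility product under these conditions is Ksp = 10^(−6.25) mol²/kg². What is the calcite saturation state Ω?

Ksp = 10^(−6.25) = 5.623×10^-7
Ω = [Ca²⁺][CO3²⁻]/Ksp = (8.13×10^-3)(0.510×10^-3) / 5.623×10^-7 = 7.37

Ω = 7.37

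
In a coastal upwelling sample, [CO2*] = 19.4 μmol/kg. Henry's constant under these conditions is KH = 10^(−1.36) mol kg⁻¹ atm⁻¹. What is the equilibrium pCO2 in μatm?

pCO2 = 444 μatm

KH = 10^(−1.36) = 4.365×10^-2 mol kg⁻¹ atm⁻¹
pCO2 = [CO2*]/KH = 19.4×10^-6 / 4.365×10^-2 = 4.44×10^-4 atm = 444 μatm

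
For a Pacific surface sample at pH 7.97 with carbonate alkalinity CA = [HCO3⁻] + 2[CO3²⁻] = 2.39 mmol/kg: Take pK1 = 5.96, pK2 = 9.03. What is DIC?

CA = [HCO3⁻] + 2[CO3²⁻] = (α₁ + 2α₂)·DIC
At pH 7.97: [H⁺]/K1 = 10^-2.01 = 0.0097724, K2/[H⁺] = 10^-1.06 = 0.087096
α₁ = 1/(1 + 0.0097724 + 0.087096) = 1/1.0969 = 0.9117; α₂ = α₁·K2/[H⁺] = 0.07940
α₁ + 2α₂ = 1.0705
DIC = CA / (α₁ + 2α₂) = 2.39 / 1.0705 = 2.23 mmol/kg

DIC = 2.23 mmol/kg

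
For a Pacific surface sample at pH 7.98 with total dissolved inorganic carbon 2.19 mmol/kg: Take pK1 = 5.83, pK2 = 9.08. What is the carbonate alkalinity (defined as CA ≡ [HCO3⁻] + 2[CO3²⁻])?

CA = 2.34 mmol/kg

CA = [HCO3⁻] + 2[CO3²⁻] = (α₁ + 2α₂)·DIC
At pH 7.98: [H⁺]/K1 = 10^-2.15 = 0.0070795, K2/[H⁺] = 10^-1.10 = 0.079433
α₁ = 1/(1 + 0.0070795 + 0.079433) = 1/1.0865 = 0.9204; α₂ = α₁·K2/[H⁺] = 0.07311
α₁ + 2α₂ = 1.0666
CA = 1.0666 × 2.19 = 2.34 mmol/kg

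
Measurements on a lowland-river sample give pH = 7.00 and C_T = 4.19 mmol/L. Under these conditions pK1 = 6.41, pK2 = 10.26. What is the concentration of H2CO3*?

[CO2*] = 0.856 mmol/L

α₀ = 1 / (1 + K1/[H⁺] + K1K2/[H⁺]²) = 1 / (1 + 10^+0.59 + 10^-2.67)
   = 1 / (1 + 3.8905 + 0.0021380) = 1/4.8926 = 0.2044
[CO2*] = α₀ × DIC = 0.2044 × 4.19 = 0.856 mmol/L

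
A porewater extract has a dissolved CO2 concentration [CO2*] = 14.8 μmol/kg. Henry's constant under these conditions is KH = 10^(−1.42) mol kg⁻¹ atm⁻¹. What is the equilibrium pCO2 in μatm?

KH = 10^(−1.42) = 3.802×10^-2 mol kg⁻¹ atm⁻¹
pCO2 = [CO2*]/KH = 14.8×10^-6 / 3.802×10^-2 = 3.89×10^-4 atm = 389 μatm

pCO2 = 389 μatm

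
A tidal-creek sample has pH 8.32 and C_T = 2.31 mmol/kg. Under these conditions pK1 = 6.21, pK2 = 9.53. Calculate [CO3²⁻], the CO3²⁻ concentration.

α₂ = 1 / (1 + [H⁺]/K2 + [H⁺]²/(K1K2)) = 1 / (1 + 10^+1.21 + 10^-0.90)
   = 1 / (1 + 16.218 + 0.12589) = 1/17.344 = 0.05766
[CO3²⁻] = α₂ × DIC = 0.05766 × 2.31 = 0.133 mmol/kg

[CO3²⁻] = 0.133 mmol/kg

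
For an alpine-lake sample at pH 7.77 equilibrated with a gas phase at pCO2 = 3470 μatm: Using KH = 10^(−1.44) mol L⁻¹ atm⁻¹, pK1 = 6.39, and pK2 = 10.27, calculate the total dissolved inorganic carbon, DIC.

[CO2*] = KH · pCO2 = 10^(−1.44) × 3470×10^-6 = 1.260×10^-4 mol/L
α₀ = 1/(1 + K1/[H⁺] + K1K2/[H⁺]²) = 1/(1 + 10^+1.38 + 10^-1.12) = 0.03990
DIC = [CO2*]/α₀ = 1.260×10^-4 / 0.03990 = 3.16 mmol/L

DIC = 3.16 mmol/L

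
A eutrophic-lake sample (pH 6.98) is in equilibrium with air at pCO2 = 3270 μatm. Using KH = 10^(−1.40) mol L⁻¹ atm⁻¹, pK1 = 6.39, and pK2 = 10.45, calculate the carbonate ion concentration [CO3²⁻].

[CO3²⁻] = 0.172 μmol/L

[CO2*] = KH · pCO2 = 10^(−1.40) × 3270×10^-6 = 1.302×10^-4 mol/L
α₀ = 1/(1 + K1/[H⁺] + K1K2/[H⁺]²) = 1/(1 + 10^+0.59 + 10^-2.88) = 0.2044
DIC = [CO2*]/α₀ = 1.302×10^-4 / 0.2044 = 0.6368 mmol/L
[CO3²⁻] = α₂·DIC; α₂ = 0.0002695, so [CO3²⁻] = 0.0002695 × 0.6368 = 0.000172 mmol/L = 0.172 μmol/L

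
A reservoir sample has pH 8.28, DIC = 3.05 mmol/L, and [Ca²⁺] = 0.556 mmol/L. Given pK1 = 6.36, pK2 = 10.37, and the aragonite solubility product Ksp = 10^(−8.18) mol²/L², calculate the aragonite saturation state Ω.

Ω = 2.05

α₂ = 1 / (1 + [H⁺]/K2 + [H⁺]²/(K1K2)) = 1 / (1 + 10^+2.09 + 10^+0.17)
   = 1 / (1 + 123.03 + 1.4791) = 1/125.51 = 0.007968
[CO3²⁻] = α₂ × DIC = 0.007968 × 3.05 = 0.02430 mmol/L
Ksp = 10^(−8.18) = 6.607×10^-9
Ω = [Ca²⁺][CO3²⁻]/Ksp = (0.556×10^-3)(2.430×10^-5) / 6.607×10^-9 = 2.05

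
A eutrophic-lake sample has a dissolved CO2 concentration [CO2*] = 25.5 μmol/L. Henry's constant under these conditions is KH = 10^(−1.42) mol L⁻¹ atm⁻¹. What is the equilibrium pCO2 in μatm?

pCO2 = 671 μatm

KH = 10^(−1.42) = 3.802×10^-2 mol L⁻¹ atm⁻¹
pCO2 = [CO2*]/KH = 25.5×10^-6 / 3.802×10^-2 = 6.71×10^-4 atm = 671 μatm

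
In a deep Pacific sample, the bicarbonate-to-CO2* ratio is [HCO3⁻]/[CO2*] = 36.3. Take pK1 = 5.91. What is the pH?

From K1 = [H⁺][HCO3⁻]/[CO2*]:  pH = pK1 + log₁₀([HCO3⁻]/[CO2*])
log₁₀(36.3) = +1.560
pH = 5.91 + (+1.560) = 7.47

pH = 7.47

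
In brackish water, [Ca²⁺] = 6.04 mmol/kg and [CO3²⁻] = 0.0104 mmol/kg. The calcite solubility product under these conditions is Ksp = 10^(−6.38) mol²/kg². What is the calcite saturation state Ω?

Ksp = 10^(−6.38) = 4.169×10^-7
Ω = [Ca²⁺][CO3²⁻]/Ksp = (6.04×10^-3)(0.0104×10^-3) / 4.169×10^-7 = 0.151

Ω = 0.151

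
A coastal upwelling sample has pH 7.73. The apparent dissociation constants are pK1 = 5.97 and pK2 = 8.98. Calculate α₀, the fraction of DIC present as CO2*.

α₀ = 0.0162

α₀ = 1 / (1 + K1/[H⁺] + K1K2/[H⁺]²) = 1 / (1 + 10^+1.76 + 10^+0.51)
   = 1 / (1 + 57.544 + 3.2359) = 1/61.780 = 0.01619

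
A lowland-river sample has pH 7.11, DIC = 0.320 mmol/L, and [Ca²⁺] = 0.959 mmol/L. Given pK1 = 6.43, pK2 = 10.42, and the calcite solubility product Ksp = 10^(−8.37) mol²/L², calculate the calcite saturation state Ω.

α₂ = 1 / (1 + [H⁺]/K2 + [H⁺]²/(K1K2)) = 1 / (1 + 10^+3.31 + 10^+2.63)
   = 1 / (1 + 2041.7 + 426.58) = 1/2469.3 = 0.0004050
[CO3²⁻] = α₂ × DIC = 0.0004050 × 0.320 = 0.0001296 mmol/L = 0.1296 μmol/L
Ksp = 10^(−8.37) = 4.266×10^-9
Ω = [Ca²⁺][CO3²⁻]/Ksp = (0.959×10^-3)(1.296×10^-7) / 4.266×10^-9 = 0.0291

Ω = 0.0291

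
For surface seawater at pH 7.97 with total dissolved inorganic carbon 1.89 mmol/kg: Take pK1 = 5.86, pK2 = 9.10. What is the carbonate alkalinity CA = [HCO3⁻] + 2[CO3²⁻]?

CA = [HCO3⁻] + 2[CO3²⁻] = (α₁ + 2α₂)·DIC
At pH 7.97: [H⁺]/K1 = 10^-2.11 = 0.0077625, K2/[H⁺] = 10^-1.13 = 0.074131
α₁ = 1/(1 + 0.0077625 + 0.074131) = 1/1.0819 = 0.9243; α₂ = α₁·K2/[H⁺] = 0.06852
α₁ + 2α₂ = 1.0613
CA = 1.0613 × 1.89 = 2.01 mmol/kg

CA = 2.01 mmol/kg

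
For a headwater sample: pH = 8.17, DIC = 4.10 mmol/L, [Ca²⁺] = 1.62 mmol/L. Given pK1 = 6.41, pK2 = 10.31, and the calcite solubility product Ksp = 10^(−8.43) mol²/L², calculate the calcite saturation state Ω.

α₂ = 1 / (1 + [H⁺]/K2 + [H⁺]²/(K1K2)) = 1 / (1 + 10^+2.14 + 10^+0.38)
   = 1 / (1 + 138.04 + 2.3988) = 1/141.44 = 0.007070
[CO3²⁻] = α₂ × DIC = 0.007070 × 4.10 = 0.02899 mmol/L
Ksp = 10^(−8.43) = 3.715×10^-9
Ω = [Ca²⁺][CO3²⁻]/Ksp = (1.62×10^-3)(2.899×10^-5) / 3.715×10^-9 = 12.6

Ω = 12.6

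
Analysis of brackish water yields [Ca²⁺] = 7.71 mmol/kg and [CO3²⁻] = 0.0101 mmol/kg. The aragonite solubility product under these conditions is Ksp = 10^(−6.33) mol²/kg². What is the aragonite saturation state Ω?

Ω = 0.166

Ksp = 10^(−6.33) = 4.677×10^-7
Ω = [Ca²⁺][CO3²⁻]/Ksp = (7.71×10^-3)(0.0101×10^-3) / 4.677×10^-7 = 0.166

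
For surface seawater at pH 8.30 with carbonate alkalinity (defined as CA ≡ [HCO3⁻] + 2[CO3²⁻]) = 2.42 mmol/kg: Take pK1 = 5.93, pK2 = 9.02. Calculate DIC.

DIC = 2.09 mmol/kg

CA = [HCO3⁻] + 2[CO3²⁻] = (α₁ + 2α₂)·DIC
At pH 8.30: [H⁺]/K1 = 10^-2.37 = 0.0042658, K2/[H⁺] = 10^-0.72 = 0.19055
α₁ = 1/(1 + 0.0042658 + 0.19055) = 1/1.1948 = 0.8370; α₂ = α₁·K2/[H⁺] = 0.1595
α₁ + 2α₂ = 1.1559
DIC = CA / (α₁ + 2α₂) = 2.42 / 1.1559 = 2.09 mmol/kg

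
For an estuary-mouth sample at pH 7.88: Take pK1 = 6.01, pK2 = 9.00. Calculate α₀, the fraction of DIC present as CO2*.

α₀ = 0.0124

α₀ = 1 / (1 + K1/[H⁺] + K1K2/[H⁺]²) = 1 / (1 + 10^+1.87 + 10^+0.75)
   = 1 / (1 + 74.131 + 5.6234) = 1/80.754 = 0.01238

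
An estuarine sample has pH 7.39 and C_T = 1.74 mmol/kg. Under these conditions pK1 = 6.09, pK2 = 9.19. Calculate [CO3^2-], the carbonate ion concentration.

α₂ = 1 / (1 + [H⁺]/K2 + [H⁺]²/(K1K2)) = 1 / (1 + 10^+1.80 + 10^+0.50)
   = 1 / (1 + 63.096 + 3.1623) = 1/67.258 = 0.01487
[CO3²⁻] = α₂ × DIC = 0.01487 × 1.74 = 0.0259 mmol/kg

[CO3²⁻] = 0.0259 mmol/kg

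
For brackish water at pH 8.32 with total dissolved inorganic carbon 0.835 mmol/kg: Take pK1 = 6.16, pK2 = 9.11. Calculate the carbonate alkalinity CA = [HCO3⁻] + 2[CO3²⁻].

CA = [HCO3⁻] + 2[CO3²⁻] = (α₁ + 2α₂)·DIC
At pH 8.32: [H⁺]/K1 = 10^-2.16 = 0.0069183, K2/[H⁺] = 10^-0.79 = 0.16218
α₁ = 1/(1 + 0.0069183 + 0.16218) = 1/1.1691 = 0.8554; α₂ = α₁·K2/[H⁺] = 0.1387
α₁ + 2α₂ = 1.1328
CA = 1.1328 × 0.835 = 0.946 mmol/kg

CA = 0.946 mmol/kg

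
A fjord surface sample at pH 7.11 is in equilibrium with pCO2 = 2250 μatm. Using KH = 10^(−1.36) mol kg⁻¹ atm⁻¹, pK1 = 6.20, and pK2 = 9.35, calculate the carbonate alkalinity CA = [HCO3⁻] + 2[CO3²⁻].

[CO2*] = KH · pCO2 = 10^(−1.36) × 2250×10^-6 = 9.822×10^-5 mol/kg
α₀ = 1/(1 + K1/[H⁺] + K1K2/[H⁺]²) = 1/(1 + 10^+0.91 + 10^-1.33) = 0.1090
DIC = [CO2*]/α₀ = 9.822×10^-5 / 0.1090 = 0.9011 mmol/kg
CA = (α₁ + 2α₂)·DIC = (0.8859 + 2×0.005098) × 0.9011 = 0.808 mmol/kg

CA = 0.808 mmol/kg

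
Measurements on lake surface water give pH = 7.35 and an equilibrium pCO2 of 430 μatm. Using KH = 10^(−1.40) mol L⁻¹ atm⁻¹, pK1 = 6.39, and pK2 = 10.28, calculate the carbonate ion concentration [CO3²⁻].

[CO3²⁻] = 0.183 μmol/L

[CO2*] = KH · pCO2 = 10^(−1.40) × 430×10^-6 = 1.712×10^-5 mol/L
α₀ = 1/(1 + K1/[H⁺] + K1K2/[H⁺]²) = 1/(1 + 10^+0.96 + 10^-1.97) = 0.09871
DIC = [CO2*]/α₀ = 1.712×10^-5 / 0.09871 = 0.1734 mmol/L
[CO3²⁻] = α₂·DIC; α₂ = 0.001058, so [CO3²⁻] = 0.001058 × 0.1734 = 0.000183 mmol/L = 0.183 μmol/L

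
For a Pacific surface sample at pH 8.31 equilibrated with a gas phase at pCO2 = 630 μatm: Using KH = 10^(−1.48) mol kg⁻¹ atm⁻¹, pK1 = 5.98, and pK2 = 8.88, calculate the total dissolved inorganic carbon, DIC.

DIC = 5.68 mmol/kg

[CO2*] = KH · pCO2 = 10^(−1.48) × 630×10^-6 = 2.086×10^-5 mol/kg
α₀ = 1/(1 + K1/[H⁺] + K1K2/[H⁺]²) = 1/(1 + 10^+2.33 + 10^+1.76) = 0.003672
DIC = [CO2*]/α₀ = 2.086×10^-5 / 0.003672 = 5.68 mmol/kg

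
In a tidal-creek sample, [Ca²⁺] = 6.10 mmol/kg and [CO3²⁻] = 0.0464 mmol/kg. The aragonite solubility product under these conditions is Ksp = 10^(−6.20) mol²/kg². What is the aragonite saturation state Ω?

Ksp = 10^(−6.20) = 6.310×10^-7
Ω = [Ca²⁺][CO3²⁻]/Ksp = (6.10×10^-3)(0.0464×10^-3) / 6.310×10^-7 = 0.449

Ω = 0.449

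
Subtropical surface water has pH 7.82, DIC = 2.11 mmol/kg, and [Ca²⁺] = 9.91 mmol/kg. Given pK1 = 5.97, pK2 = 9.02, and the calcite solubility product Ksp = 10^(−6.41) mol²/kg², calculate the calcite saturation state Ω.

Ω = 3.15

α₂ = 1 / (1 + [H⁺]/K2 + [H⁺]²/(K1K2)) = 1 / (1 + 10^+1.20 + 10^-0.65)
   = 1 / (1 + 15.849 + 0.22387) = 1/17.073 = 0.05857
[CO3²⁻] = α₂ × DIC = 0.05857 × 2.11 = 0.1236 mmol/kg
Ksp = 10^(−6.41) = 3.890×10^-7
Ω = [Ca²⁺][CO3²⁻]/Ksp = (9.91×10^-3)(1.236×10^-4) / 3.890×10^-7 = 3.15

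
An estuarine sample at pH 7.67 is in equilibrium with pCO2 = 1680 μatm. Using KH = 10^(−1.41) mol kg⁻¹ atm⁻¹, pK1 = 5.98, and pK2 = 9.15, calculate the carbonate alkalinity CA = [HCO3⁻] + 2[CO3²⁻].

[CO2*] = KH · pCO2 = 10^(−1.41) × 1680×10^-6 = 6.536×10^-5 mol/kg
α₀ = 1/(1 + K1/[H⁺] + K1K2/[H⁺]²) = 1/(1 + 10^+1.69 + 10^+0.21) = 0.01938
DIC = [CO2*]/α₀ = 6.536×10^-5 / 0.01938 = 3.373 mmol/kg
CA = (α₁ + 2α₂)·DIC = (0.9492 + 2×0.03143) × 3.373 = 3.41 mmol/kg

CA = 3.41 mmol/kg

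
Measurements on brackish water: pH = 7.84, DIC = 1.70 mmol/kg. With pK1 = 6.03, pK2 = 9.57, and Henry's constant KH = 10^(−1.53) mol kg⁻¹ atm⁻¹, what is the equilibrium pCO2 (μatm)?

pCO2 = 863 μatm

α₀ = 1 / (1 + K1/[H⁺] + K1K2/[H⁺]²) = 1 / (1 + 10^+1.81 + 10^+0.08)
   = 1 / (1 + 64.565 + 1.2023) = 1/66.768 = 0.01498
[CO2*] = α₀ × DIC = 0.01498 × 1.70 = 0.02546 mmol/kg
pCO2 = [CO2*]/KH = 2.546×10^-5 / 2.951×10^-2 = 863 μatm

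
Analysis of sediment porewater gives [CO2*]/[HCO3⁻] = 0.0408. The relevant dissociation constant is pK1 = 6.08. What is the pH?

pH = 7.47

From K1 = [H⁺][HCO3⁻]/[CO2*]:  pH = pK1 − log₁₀([CO2*]/[HCO3⁻])
log₁₀(0.0408) = -1.389
pH = 6.08 − (-1.389) = 7.47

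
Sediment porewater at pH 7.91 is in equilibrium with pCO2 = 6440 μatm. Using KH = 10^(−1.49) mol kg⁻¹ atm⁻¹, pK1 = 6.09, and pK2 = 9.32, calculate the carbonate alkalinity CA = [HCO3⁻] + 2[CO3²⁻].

[CO2*] = KH · pCO2 = 10^(−1.49) × 6440×10^-6 = 2.084×10^-4 mol/kg
α₀ = 1/(1 + K1/[H⁺] + K1K2/[H⁺]²) = 1/(1 + 10^+1.82 + 10^+0.41) = 0.01436
DIC = [CO2*]/α₀ = 2.084×10^-4 / 0.01436 = 14.51 mmol/kg
CA = (α₁ + 2α₂)·DIC = (0.9487 + 2×0.03691) × 14.51 = 14.8 mmol/kg

CA = 14.8 mmol/kg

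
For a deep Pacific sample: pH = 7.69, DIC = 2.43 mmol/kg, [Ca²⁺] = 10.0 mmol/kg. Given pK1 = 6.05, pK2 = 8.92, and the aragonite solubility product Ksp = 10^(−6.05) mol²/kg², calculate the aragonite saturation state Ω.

α₂ = 1 / (1 + [H⁺]/K2 + [H⁺]²/(K1K2)) = 1 / (1 + 10^+1.23 + 10^-0.41)
   = 1 / (1 + 16.982 + 0.38905) = 1/18.371 = 0.05443
[CO3²⁻] = α₂ × DIC = 0.05443 × 2.43 = 0.1323 mmol/kg
Ksp = 10^(−6.05) = 8.913×10^-7
Ω = [Ca²⁺][CO3²⁻]/Ksp = (10.0×10^-3)(1.323×10^-4) / 8.913×10^-7 = 1.48

Ω = 1.48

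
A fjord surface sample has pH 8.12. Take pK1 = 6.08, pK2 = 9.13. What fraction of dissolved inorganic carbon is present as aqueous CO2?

α₀ = 0.00824

α₀ = 1 / (1 + K1/[H⁺] + K1K2/[H⁺]²) = 1 / (1 + 10^+2.04 + 10^+1.03)
   = 1 / (1 + 109.65 + 10.715) = 1/121.36 = 0.008240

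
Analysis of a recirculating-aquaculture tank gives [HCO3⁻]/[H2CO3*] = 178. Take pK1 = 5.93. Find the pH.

pH = 8.18

From K1 = [H⁺][HCO3⁻]/[H2CO3*]:  pH = pK1 + log₁₀([HCO3⁻]/[H2CO3*])
log₁₀(178) = +2.250
pH = 5.93 + (+2.250) = 8.18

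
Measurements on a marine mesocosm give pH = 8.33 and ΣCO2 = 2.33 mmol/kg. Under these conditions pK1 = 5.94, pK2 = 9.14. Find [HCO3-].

[HCO3⁻] = 2.01 mmol/kg

α₁ = 1 / (1 + [H⁺]/K1 + K2/[H⁺]) = 1 / (1 + 10^-2.39 + 10^-0.81)
   = 1 / (1 + 0.0040738 + 0.15488) = 1/1.1590 = 0.8628
[HCO3⁻] = α₁ × DIC = 0.8628 × 2.33 = 2.01 mmol/kg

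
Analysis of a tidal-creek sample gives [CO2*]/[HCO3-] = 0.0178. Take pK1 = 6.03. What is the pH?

From K1 = [H⁺][HCO3-]/[CO2*]:  pH = pK1 − log₁₀([CO2*]/[HCO3-])
log₁₀(0.0178) = -1.750
pH = 6.03 − (-1.750) = 7.78

pH = 7.78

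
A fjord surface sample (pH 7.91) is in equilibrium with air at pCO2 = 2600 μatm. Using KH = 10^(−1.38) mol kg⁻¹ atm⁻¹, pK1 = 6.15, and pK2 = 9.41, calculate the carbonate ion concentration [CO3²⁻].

[CO3²⁻] = 0.197 mmol/kg

[CO2*] = KH · pCO2 = 10^(−1.38) × 2600×10^-6 = 1.084×10^-4 mol/kg
α₀ = 1/(1 + K1/[H⁺] + K1K2/[H⁺]²) = 1/(1 + 10^+1.76 + 10^+0.26) = 0.01657
DIC = [CO2*]/α₀ = 1.084×10^-4 / 0.01657 = 6.543 mmol/kg
[CO3²⁻] = α₂·DIC; α₂ = 0.03015, so [CO3²⁻] = 0.03015 × 6.543 = 0.197 mmol/kg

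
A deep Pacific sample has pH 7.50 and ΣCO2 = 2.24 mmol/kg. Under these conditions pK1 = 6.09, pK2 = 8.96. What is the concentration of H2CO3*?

α₀ = 1 / (1 + K1/[H⁺] + K1K2/[H⁺]²) = 1 / (1 + 10^+1.41 + 10^-0.05)
   = 1 / (1 + 25.704 + 0.89125) = 1/27.595 = 0.03624
[CO2*] = α₀ × DIC = 0.03624 × 2.24 = 0.0812 mmol/kg

[CO2*] = 0.0812 mmol/kg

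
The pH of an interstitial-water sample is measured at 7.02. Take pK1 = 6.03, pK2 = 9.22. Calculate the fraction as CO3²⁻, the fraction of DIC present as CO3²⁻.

α₂ = 0.00569

α₂ = 1 / (1 + [H⁺]/K2 + [H⁺]²/(K1K2)) = 1 / (1 + 10^+2.20 + 10^+1.21)
   = 1 / (1 + 158.49 + 16.218) = 1/175.71 = 0.005691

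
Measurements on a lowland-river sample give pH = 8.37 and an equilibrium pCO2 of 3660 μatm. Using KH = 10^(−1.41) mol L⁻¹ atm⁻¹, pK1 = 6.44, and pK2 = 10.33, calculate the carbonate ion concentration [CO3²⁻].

[CO3²⁻] = 0.133 mmol/L

[CO2*] = KH · pCO2 = 10^(−1.41) × 3660×10^-6 = 1.424×10^-4 mol/L
α₀ = 1/(1 + K1/[H⁺] + K1K2/[H⁺]²) = 1/(1 + 10^+1.93 + 10^-0.03) = 0.01149
DIC = [CO2*]/α₀ = 1.424×10^-4 / 0.01149 = 12.39 mmol/L
[CO3²⁻] = α₂·DIC; α₂ = 0.01072, so [CO3²⁻] = 0.01072 × 12.39 = 0.133 mmol/L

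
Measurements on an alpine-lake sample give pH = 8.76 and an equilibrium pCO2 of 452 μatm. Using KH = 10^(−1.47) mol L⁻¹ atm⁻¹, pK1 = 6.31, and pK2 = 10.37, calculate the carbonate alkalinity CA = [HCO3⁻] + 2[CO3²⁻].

CA = 4.53 mmol/L

[CO2*] = KH · pCO2 = 10^(−1.47) × 452×10^-6 = 1.532×10^-5 mol/L
α₀ = 1/(1 + K1/[H⁺] + K1K2/[H⁺]²) = 1/(1 + 10^+2.45 + 10^+0.84) = 0.003451
DIC = [CO2*]/α₀ = 1.532×10^-5 / 0.003451 = 4.438 mmol/L
CA = (α₁ + 2α₂)·DIC = (0.9727 + 2×0.02388) × 4.438 = 4.53 mmol/L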